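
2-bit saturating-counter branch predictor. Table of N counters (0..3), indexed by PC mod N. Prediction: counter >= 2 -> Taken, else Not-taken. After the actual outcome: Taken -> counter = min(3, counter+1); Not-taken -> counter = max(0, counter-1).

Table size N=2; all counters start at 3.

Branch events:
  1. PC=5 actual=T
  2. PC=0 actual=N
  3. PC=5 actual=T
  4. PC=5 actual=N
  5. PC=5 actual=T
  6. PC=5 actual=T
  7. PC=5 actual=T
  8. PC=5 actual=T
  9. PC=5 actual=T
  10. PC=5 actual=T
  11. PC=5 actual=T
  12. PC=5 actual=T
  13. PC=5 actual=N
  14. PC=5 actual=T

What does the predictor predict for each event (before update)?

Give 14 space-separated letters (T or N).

Answer: T T T T T T T T T T T T T T

Derivation:
Ev 1: PC=5 idx=1 pred=T actual=T -> ctr[1]=3
Ev 2: PC=0 idx=0 pred=T actual=N -> ctr[0]=2
Ev 3: PC=5 idx=1 pred=T actual=T -> ctr[1]=3
Ev 4: PC=5 idx=1 pred=T actual=N -> ctr[1]=2
Ev 5: PC=5 idx=1 pred=T actual=T -> ctr[1]=3
Ev 6: PC=5 idx=1 pred=T actual=T -> ctr[1]=3
Ev 7: PC=5 idx=1 pred=T actual=T -> ctr[1]=3
Ev 8: PC=5 idx=1 pred=T actual=T -> ctr[1]=3
Ev 9: PC=5 idx=1 pred=T actual=T -> ctr[1]=3
Ev 10: PC=5 idx=1 pred=T actual=T -> ctr[1]=3
Ev 11: PC=5 idx=1 pred=T actual=T -> ctr[1]=3
Ev 12: PC=5 idx=1 pred=T actual=T -> ctr[1]=3
Ev 13: PC=5 idx=1 pred=T actual=N -> ctr[1]=2
Ev 14: PC=5 idx=1 pred=T actual=T -> ctr[1]=3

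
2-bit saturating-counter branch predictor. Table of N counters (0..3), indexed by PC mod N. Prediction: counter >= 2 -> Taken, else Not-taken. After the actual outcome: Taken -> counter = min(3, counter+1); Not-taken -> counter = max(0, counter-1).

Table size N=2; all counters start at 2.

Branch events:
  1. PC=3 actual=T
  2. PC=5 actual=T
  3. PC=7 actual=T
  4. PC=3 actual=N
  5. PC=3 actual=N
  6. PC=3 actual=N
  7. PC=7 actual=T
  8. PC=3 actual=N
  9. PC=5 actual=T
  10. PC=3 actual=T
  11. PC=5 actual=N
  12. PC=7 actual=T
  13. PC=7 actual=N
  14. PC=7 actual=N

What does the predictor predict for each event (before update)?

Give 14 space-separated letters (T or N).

Answer: T T T T T N N N N N T N T N

Derivation:
Ev 1: PC=3 idx=1 pred=T actual=T -> ctr[1]=3
Ev 2: PC=5 idx=1 pred=T actual=T -> ctr[1]=3
Ev 3: PC=7 idx=1 pred=T actual=T -> ctr[1]=3
Ev 4: PC=3 idx=1 pred=T actual=N -> ctr[1]=2
Ev 5: PC=3 idx=1 pred=T actual=N -> ctr[1]=1
Ev 6: PC=3 idx=1 pred=N actual=N -> ctr[1]=0
Ev 7: PC=7 idx=1 pred=N actual=T -> ctr[1]=1
Ev 8: PC=3 idx=1 pred=N actual=N -> ctr[1]=0
Ev 9: PC=5 idx=1 pred=N actual=T -> ctr[1]=1
Ev 10: PC=3 idx=1 pred=N actual=T -> ctr[1]=2
Ev 11: PC=5 idx=1 pred=T actual=N -> ctr[1]=1
Ev 12: PC=7 idx=1 pred=N actual=T -> ctr[1]=2
Ev 13: PC=7 idx=1 pred=T actual=N -> ctr[1]=1
Ev 14: PC=7 idx=1 pred=N actual=N -> ctr[1]=0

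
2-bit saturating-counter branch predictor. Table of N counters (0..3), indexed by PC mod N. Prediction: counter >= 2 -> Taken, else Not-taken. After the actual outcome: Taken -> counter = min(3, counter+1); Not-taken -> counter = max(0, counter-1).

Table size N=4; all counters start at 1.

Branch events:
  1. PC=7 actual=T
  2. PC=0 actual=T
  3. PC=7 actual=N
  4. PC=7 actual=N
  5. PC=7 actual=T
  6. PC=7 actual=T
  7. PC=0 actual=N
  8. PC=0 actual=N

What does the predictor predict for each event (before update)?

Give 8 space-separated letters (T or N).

Ev 1: PC=7 idx=3 pred=N actual=T -> ctr[3]=2
Ev 2: PC=0 idx=0 pred=N actual=T -> ctr[0]=2
Ev 3: PC=7 idx=3 pred=T actual=N -> ctr[3]=1
Ev 4: PC=7 idx=3 pred=N actual=N -> ctr[3]=0
Ev 5: PC=7 idx=3 pred=N actual=T -> ctr[3]=1
Ev 6: PC=7 idx=3 pred=N actual=T -> ctr[3]=2
Ev 7: PC=0 idx=0 pred=T actual=N -> ctr[0]=1
Ev 8: PC=0 idx=0 pred=N actual=N -> ctr[0]=0

Answer: N N T N N N T N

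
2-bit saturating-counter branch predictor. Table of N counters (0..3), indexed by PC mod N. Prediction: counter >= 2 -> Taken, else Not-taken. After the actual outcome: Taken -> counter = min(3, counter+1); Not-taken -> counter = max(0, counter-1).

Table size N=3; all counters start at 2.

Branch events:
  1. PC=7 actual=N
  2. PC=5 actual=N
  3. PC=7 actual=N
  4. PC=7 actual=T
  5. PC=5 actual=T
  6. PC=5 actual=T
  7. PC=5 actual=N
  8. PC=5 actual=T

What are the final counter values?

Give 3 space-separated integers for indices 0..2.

Ev 1: PC=7 idx=1 pred=T actual=N -> ctr[1]=1
Ev 2: PC=5 idx=2 pred=T actual=N -> ctr[2]=1
Ev 3: PC=7 idx=1 pred=N actual=N -> ctr[1]=0
Ev 4: PC=7 idx=1 pred=N actual=T -> ctr[1]=1
Ev 5: PC=5 idx=2 pred=N actual=T -> ctr[2]=2
Ev 6: PC=5 idx=2 pred=T actual=T -> ctr[2]=3
Ev 7: PC=5 idx=2 pred=T actual=N -> ctr[2]=2
Ev 8: PC=5 idx=2 pred=T actual=T -> ctr[2]=3

Answer: 2 1 3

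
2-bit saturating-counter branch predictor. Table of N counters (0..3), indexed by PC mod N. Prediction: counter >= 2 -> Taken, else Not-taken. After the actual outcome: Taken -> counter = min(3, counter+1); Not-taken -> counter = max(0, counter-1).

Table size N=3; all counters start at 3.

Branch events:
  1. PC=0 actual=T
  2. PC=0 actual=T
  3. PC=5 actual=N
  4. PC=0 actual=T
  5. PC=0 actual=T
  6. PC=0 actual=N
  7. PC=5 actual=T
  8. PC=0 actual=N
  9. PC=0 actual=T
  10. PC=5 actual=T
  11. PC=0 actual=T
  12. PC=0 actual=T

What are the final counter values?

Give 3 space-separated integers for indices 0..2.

Ev 1: PC=0 idx=0 pred=T actual=T -> ctr[0]=3
Ev 2: PC=0 idx=0 pred=T actual=T -> ctr[0]=3
Ev 3: PC=5 idx=2 pred=T actual=N -> ctr[2]=2
Ev 4: PC=0 idx=0 pred=T actual=T -> ctr[0]=3
Ev 5: PC=0 idx=0 pred=T actual=T -> ctr[0]=3
Ev 6: PC=0 idx=0 pred=T actual=N -> ctr[0]=2
Ev 7: PC=5 idx=2 pred=T actual=T -> ctr[2]=3
Ev 8: PC=0 idx=0 pred=T actual=N -> ctr[0]=1
Ev 9: PC=0 idx=0 pred=N actual=T -> ctr[0]=2
Ev 10: PC=5 idx=2 pred=T actual=T -> ctr[2]=3
Ev 11: PC=0 idx=0 pred=T actual=T -> ctr[0]=3
Ev 12: PC=0 idx=0 pred=T actual=T -> ctr[0]=3

Answer: 3 3 3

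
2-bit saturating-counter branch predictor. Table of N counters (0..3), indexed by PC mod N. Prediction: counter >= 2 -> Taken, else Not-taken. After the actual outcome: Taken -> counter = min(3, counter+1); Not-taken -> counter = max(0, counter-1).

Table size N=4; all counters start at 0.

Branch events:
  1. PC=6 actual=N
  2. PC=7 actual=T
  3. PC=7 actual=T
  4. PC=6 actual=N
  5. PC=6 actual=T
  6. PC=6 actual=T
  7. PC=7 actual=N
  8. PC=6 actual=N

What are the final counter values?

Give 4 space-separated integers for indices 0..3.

Answer: 0 0 1 1

Derivation:
Ev 1: PC=6 idx=2 pred=N actual=N -> ctr[2]=0
Ev 2: PC=7 idx=3 pred=N actual=T -> ctr[3]=1
Ev 3: PC=7 idx=3 pred=N actual=T -> ctr[3]=2
Ev 4: PC=6 idx=2 pred=N actual=N -> ctr[2]=0
Ev 5: PC=6 idx=2 pred=N actual=T -> ctr[2]=1
Ev 6: PC=6 idx=2 pred=N actual=T -> ctr[2]=2
Ev 7: PC=7 idx=3 pred=T actual=N -> ctr[3]=1
Ev 8: PC=6 idx=2 pred=T actual=N -> ctr[2]=1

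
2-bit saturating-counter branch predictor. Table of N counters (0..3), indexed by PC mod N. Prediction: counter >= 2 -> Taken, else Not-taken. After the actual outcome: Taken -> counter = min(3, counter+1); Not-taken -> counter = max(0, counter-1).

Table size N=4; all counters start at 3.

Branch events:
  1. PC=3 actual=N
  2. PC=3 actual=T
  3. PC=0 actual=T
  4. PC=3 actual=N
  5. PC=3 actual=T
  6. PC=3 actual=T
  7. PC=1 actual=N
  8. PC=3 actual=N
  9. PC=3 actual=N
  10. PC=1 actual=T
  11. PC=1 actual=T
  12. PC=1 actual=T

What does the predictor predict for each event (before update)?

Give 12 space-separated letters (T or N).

Ev 1: PC=3 idx=3 pred=T actual=N -> ctr[3]=2
Ev 2: PC=3 idx=3 pred=T actual=T -> ctr[3]=3
Ev 3: PC=0 idx=0 pred=T actual=T -> ctr[0]=3
Ev 4: PC=3 idx=3 pred=T actual=N -> ctr[3]=2
Ev 5: PC=3 idx=3 pred=T actual=T -> ctr[3]=3
Ev 6: PC=3 idx=3 pred=T actual=T -> ctr[3]=3
Ev 7: PC=1 idx=1 pred=T actual=N -> ctr[1]=2
Ev 8: PC=3 idx=3 pred=T actual=N -> ctr[3]=2
Ev 9: PC=3 idx=3 pred=T actual=N -> ctr[3]=1
Ev 10: PC=1 idx=1 pred=T actual=T -> ctr[1]=3
Ev 11: PC=1 idx=1 pred=T actual=T -> ctr[1]=3
Ev 12: PC=1 idx=1 pred=T actual=T -> ctr[1]=3

Answer: T T T T T T T T T T T T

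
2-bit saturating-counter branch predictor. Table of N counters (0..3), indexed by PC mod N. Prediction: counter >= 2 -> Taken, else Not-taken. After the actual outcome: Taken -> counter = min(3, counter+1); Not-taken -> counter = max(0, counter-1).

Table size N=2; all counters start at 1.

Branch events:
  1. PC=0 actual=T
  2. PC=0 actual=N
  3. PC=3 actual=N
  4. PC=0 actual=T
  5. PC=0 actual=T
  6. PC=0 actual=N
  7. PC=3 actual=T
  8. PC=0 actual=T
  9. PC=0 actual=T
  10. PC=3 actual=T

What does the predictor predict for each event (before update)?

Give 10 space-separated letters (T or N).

Ev 1: PC=0 idx=0 pred=N actual=T -> ctr[0]=2
Ev 2: PC=0 idx=0 pred=T actual=N -> ctr[0]=1
Ev 3: PC=3 idx=1 pred=N actual=N -> ctr[1]=0
Ev 4: PC=0 idx=0 pred=N actual=T -> ctr[0]=2
Ev 5: PC=0 idx=0 pred=T actual=T -> ctr[0]=3
Ev 6: PC=0 idx=0 pred=T actual=N -> ctr[0]=2
Ev 7: PC=3 idx=1 pred=N actual=T -> ctr[1]=1
Ev 8: PC=0 idx=0 pred=T actual=T -> ctr[0]=3
Ev 9: PC=0 idx=0 pred=T actual=T -> ctr[0]=3
Ev 10: PC=3 idx=1 pred=N actual=T -> ctr[1]=2

Answer: N T N N T T N T T N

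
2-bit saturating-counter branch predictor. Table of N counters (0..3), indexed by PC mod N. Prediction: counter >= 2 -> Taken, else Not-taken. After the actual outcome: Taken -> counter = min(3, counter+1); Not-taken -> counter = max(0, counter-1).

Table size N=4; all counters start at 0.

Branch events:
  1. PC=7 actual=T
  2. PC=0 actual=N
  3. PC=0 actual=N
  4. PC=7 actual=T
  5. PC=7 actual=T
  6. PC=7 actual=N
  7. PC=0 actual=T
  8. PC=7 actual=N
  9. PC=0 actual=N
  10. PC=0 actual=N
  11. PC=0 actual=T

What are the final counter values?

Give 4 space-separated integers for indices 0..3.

Answer: 1 0 0 1

Derivation:
Ev 1: PC=7 idx=3 pred=N actual=T -> ctr[3]=1
Ev 2: PC=0 idx=0 pred=N actual=N -> ctr[0]=0
Ev 3: PC=0 idx=0 pred=N actual=N -> ctr[0]=0
Ev 4: PC=7 idx=3 pred=N actual=T -> ctr[3]=2
Ev 5: PC=7 idx=3 pred=T actual=T -> ctr[3]=3
Ev 6: PC=7 idx=3 pred=T actual=N -> ctr[3]=2
Ev 7: PC=0 idx=0 pred=N actual=T -> ctr[0]=1
Ev 8: PC=7 idx=3 pred=T actual=N -> ctr[3]=1
Ev 9: PC=0 idx=0 pred=N actual=N -> ctr[0]=0
Ev 10: PC=0 idx=0 pred=N actual=N -> ctr[0]=0
Ev 11: PC=0 idx=0 pred=N actual=T -> ctr[0]=1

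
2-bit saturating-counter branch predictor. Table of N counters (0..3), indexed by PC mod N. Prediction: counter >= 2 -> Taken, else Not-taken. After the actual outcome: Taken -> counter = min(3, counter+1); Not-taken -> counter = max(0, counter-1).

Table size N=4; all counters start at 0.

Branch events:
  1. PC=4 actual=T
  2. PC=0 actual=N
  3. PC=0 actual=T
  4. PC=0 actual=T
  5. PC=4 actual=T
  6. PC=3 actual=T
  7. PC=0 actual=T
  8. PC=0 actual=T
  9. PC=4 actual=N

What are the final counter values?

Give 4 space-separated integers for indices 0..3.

Ev 1: PC=4 idx=0 pred=N actual=T -> ctr[0]=1
Ev 2: PC=0 idx=0 pred=N actual=N -> ctr[0]=0
Ev 3: PC=0 idx=0 pred=N actual=T -> ctr[0]=1
Ev 4: PC=0 idx=0 pred=N actual=T -> ctr[0]=2
Ev 5: PC=4 idx=0 pred=T actual=T -> ctr[0]=3
Ev 6: PC=3 idx=3 pred=N actual=T -> ctr[3]=1
Ev 7: PC=0 idx=0 pred=T actual=T -> ctr[0]=3
Ev 8: PC=0 idx=0 pred=T actual=T -> ctr[0]=3
Ev 9: PC=4 idx=0 pred=T actual=N -> ctr[0]=2

Answer: 2 0 0 1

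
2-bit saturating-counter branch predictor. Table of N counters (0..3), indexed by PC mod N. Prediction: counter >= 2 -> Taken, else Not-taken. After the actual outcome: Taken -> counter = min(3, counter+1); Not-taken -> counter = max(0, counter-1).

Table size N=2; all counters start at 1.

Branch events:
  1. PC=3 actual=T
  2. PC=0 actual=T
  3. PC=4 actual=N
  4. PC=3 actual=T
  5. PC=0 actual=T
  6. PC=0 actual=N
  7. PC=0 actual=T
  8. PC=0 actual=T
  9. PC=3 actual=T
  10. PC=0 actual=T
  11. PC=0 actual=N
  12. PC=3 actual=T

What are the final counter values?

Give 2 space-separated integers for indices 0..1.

Answer: 2 3

Derivation:
Ev 1: PC=3 idx=1 pred=N actual=T -> ctr[1]=2
Ev 2: PC=0 idx=0 pred=N actual=T -> ctr[0]=2
Ev 3: PC=4 idx=0 pred=T actual=N -> ctr[0]=1
Ev 4: PC=3 idx=1 pred=T actual=T -> ctr[1]=3
Ev 5: PC=0 idx=0 pred=N actual=T -> ctr[0]=2
Ev 6: PC=0 idx=0 pred=T actual=N -> ctr[0]=1
Ev 7: PC=0 idx=0 pred=N actual=T -> ctr[0]=2
Ev 8: PC=0 idx=0 pred=T actual=T -> ctr[0]=3
Ev 9: PC=3 idx=1 pred=T actual=T -> ctr[1]=3
Ev 10: PC=0 idx=0 pred=T actual=T -> ctr[0]=3
Ev 11: PC=0 idx=0 pred=T actual=N -> ctr[0]=2
Ev 12: PC=3 idx=1 pred=T actual=T -> ctr[1]=3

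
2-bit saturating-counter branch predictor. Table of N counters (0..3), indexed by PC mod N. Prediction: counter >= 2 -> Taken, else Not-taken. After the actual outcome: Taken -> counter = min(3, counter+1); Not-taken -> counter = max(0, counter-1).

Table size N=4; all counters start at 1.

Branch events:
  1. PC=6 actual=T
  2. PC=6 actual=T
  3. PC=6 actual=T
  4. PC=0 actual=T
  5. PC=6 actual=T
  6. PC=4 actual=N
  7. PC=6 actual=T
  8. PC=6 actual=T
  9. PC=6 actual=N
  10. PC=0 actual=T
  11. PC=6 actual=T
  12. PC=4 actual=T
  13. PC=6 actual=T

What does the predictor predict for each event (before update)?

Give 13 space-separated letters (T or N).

Ev 1: PC=6 idx=2 pred=N actual=T -> ctr[2]=2
Ev 2: PC=6 idx=2 pred=T actual=T -> ctr[2]=3
Ev 3: PC=6 idx=2 pred=T actual=T -> ctr[2]=3
Ev 4: PC=0 idx=0 pred=N actual=T -> ctr[0]=2
Ev 5: PC=6 idx=2 pred=T actual=T -> ctr[2]=3
Ev 6: PC=4 idx=0 pred=T actual=N -> ctr[0]=1
Ev 7: PC=6 idx=2 pred=T actual=T -> ctr[2]=3
Ev 8: PC=6 idx=2 pred=T actual=T -> ctr[2]=3
Ev 9: PC=6 idx=2 pred=T actual=N -> ctr[2]=2
Ev 10: PC=0 idx=0 pred=N actual=T -> ctr[0]=2
Ev 11: PC=6 idx=2 pred=T actual=T -> ctr[2]=3
Ev 12: PC=4 idx=0 pred=T actual=T -> ctr[0]=3
Ev 13: PC=6 idx=2 pred=T actual=T -> ctr[2]=3

Answer: N T T N T T T T T N T T T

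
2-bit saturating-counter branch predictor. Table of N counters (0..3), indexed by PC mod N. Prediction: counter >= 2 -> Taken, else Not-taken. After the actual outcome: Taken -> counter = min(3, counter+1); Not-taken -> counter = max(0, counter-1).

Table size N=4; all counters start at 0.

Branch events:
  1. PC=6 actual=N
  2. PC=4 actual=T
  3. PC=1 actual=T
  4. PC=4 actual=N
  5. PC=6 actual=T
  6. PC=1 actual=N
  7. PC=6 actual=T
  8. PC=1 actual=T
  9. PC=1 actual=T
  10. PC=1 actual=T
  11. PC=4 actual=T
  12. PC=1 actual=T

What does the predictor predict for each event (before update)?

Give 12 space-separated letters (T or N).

Answer: N N N N N N N N N T N T

Derivation:
Ev 1: PC=6 idx=2 pred=N actual=N -> ctr[2]=0
Ev 2: PC=4 idx=0 pred=N actual=T -> ctr[0]=1
Ev 3: PC=1 idx=1 pred=N actual=T -> ctr[1]=1
Ev 4: PC=4 idx=0 pred=N actual=N -> ctr[0]=0
Ev 5: PC=6 idx=2 pred=N actual=T -> ctr[2]=1
Ev 6: PC=1 idx=1 pred=N actual=N -> ctr[1]=0
Ev 7: PC=6 idx=2 pred=N actual=T -> ctr[2]=2
Ev 8: PC=1 idx=1 pred=N actual=T -> ctr[1]=1
Ev 9: PC=1 idx=1 pred=N actual=T -> ctr[1]=2
Ev 10: PC=1 idx=1 pred=T actual=T -> ctr[1]=3
Ev 11: PC=4 idx=0 pred=N actual=T -> ctr[0]=1
Ev 12: PC=1 idx=1 pred=T actual=T -> ctr[1]=3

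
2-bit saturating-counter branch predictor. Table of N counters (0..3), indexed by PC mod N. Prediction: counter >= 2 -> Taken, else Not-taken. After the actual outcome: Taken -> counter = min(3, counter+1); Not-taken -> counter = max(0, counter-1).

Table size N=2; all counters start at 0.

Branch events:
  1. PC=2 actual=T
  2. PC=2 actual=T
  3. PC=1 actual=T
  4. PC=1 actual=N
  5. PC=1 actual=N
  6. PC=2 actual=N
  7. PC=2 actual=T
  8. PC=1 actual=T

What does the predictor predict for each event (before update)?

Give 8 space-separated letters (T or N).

Answer: N N N N N T N N

Derivation:
Ev 1: PC=2 idx=0 pred=N actual=T -> ctr[0]=1
Ev 2: PC=2 idx=0 pred=N actual=T -> ctr[0]=2
Ev 3: PC=1 idx=1 pred=N actual=T -> ctr[1]=1
Ev 4: PC=1 idx=1 pred=N actual=N -> ctr[1]=0
Ev 5: PC=1 idx=1 pred=N actual=N -> ctr[1]=0
Ev 6: PC=2 idx=0 pred=T actual=N -> ctr[0]=1
Ev 7: PC=2 idx=0 pred=N actual=T -> ctr[0]=2
Ev 8: PC=1 idx=1 pred=N actual=T -> ctr[1]=1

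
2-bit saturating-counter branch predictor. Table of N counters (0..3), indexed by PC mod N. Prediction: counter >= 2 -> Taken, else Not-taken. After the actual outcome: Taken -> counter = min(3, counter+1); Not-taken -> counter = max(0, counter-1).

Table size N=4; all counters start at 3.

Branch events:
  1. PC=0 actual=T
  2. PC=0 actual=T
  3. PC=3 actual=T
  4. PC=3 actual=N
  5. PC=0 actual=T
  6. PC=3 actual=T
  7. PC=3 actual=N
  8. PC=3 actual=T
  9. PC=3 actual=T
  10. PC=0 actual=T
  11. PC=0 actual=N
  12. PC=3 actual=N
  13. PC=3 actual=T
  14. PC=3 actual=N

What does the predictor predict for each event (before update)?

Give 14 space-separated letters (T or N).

Answer: T T T T T T T T T T T T T T

Derivation:
Ev 1: PC=0 idx=0 pred=T actual=T -> ctr[0]=3
Ev 2: PC=0 idx=0 pred=T actual=T -> ctr[0]=3
Ev 3: PC=3 idx=3 pred=T actual=T -> ctr[3]=3
Ev 4: PC=3 idx=3 pred=T actual=N -> ctr[3]=2
Ev 5: PC=0 idx=0 pred=T actual=T -> ctr[0]=3
Ev 6: PC=3 idx=3 pred=T actual=T -> ctr[3]=3
Ev 7: PC=3 idx=3 pred=T actual=N -> ctr[3]=2
Ev 8: PC=3 idx=3 pred=T actual=T -> ctr[3]=3
Ev 9: PC=3 idx=3 pred=T actual=T -> ctr[3]=3
Ev 10: PC=0 idx=0 pred=T actual=T -> ctr[0]=3
Ev 11: PC=0 idx=0 pred=T actual=N -> ctr[0]=2
Ev 12: PC=3 idx=3 pred=T actual=N -> ctr[3]=2
Ev 13: PC=3 idx=3 pred=T actual=T -> ctr[3]=3
Ev 14: PC=3 idx=3 pred=T actual=N -> ctr[3]=2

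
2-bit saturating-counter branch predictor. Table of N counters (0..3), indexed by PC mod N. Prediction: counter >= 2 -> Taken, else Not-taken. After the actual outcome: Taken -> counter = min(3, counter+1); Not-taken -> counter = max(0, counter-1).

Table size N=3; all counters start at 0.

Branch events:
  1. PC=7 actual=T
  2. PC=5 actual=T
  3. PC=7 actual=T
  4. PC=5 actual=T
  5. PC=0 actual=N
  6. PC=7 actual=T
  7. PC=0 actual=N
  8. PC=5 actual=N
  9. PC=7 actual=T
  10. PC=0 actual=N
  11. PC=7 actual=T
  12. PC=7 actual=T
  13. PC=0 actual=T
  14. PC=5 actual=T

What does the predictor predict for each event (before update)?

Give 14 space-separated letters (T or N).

Ev 1: PC=7 idx=1 pred=N actual=T -> ctr[1]=1
Ev 2: PC=5 idx=2 pred=N actual=T -> ctr[2]=1
Ev 3: PC=7 idx=1 pred=N actual=T -> ctr[1]=2
Ev 4: PC=5 idx=2 pred=N actual=T -> ctr[2]=2
Ev 5: PC=0 idx=0 pred=N actual=N -> ctr[0]=0
Ev 6: PC=7 idx=1 pred=T actual=T -> ctr[1]=3
Ev 7: PC=0 idx=0 pred=N actual=N -> ctr[0]=0
Ev 8: PC=5 idx=2 pred=T actual=N -> ctr[2]=1
Ev 9: PC=7 idx=1 pred=T actual=T -> ctr[1]=3
Ev 10: PC=0 idx=0 pred=N actual=N -> ctr[0]=0
Ev 11: PC=7 idx=1 pred=T actual=T -> ctr[1]=3
Ev 12: PC=7 idx=1 pred=T actual=T -> ctr[1]=3
Ev 13: PC=0 idx=0 pred=N actual=T -> ctr[0]=1
Ev 14: PC=5 idx=2 pred=N actual=T -> ctr[2]=2

Answer: N N N N N T N T T N T T N N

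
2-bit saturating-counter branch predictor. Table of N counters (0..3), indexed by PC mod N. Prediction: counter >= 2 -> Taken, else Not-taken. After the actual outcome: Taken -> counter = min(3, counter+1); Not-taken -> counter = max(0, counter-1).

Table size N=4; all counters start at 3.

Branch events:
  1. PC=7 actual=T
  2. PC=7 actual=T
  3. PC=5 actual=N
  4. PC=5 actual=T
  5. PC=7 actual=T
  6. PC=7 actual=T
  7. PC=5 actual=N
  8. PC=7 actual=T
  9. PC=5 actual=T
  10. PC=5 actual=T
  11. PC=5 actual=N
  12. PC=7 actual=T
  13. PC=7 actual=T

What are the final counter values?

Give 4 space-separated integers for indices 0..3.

Answer: 3 2 3 3

Derivation:
Ev 1: PC=7 idx=3 pred=T actual=T -> ctr[3]=3
Ev 2: PC=7 idx=3 pred=T actual=T -> ctr[3]=3
Ev 3: PC=5 idx=1 pred=T actual=N -> ctr[1]=2
Ev 4: PC=5 idx=1 pred=T actual=T -> ctr[1]=3
Ev 5: PC=7 idx=3 pred=T actual=T -> ctr[3]=3
Ev 6: PC=7 idx=3 pred=T actual=T -> ctr[3]=3
Ev 7: PC=5 idx=1 pred=T actual=N -> ctr[1]=2
Ev 8: PC=7 idx=3 pred=T actual=T -> ctr[3]=3
Ev 9: PC=5 idx=1 pred=T actual=T -> ctr[1]=3
Ev 10: PC=5 idx=1 pred=T actual=T -> ctr[1]=3
Ev 11: PC=5 idx=1 pred=T actual=N -> ctr[1]=2
Ev 12: PC=7 idx=3 pred=T actual=T -> ctr[3]=3
Ev 13: PC=7 idx=3 pred=T actual=T -> ctr[3]=3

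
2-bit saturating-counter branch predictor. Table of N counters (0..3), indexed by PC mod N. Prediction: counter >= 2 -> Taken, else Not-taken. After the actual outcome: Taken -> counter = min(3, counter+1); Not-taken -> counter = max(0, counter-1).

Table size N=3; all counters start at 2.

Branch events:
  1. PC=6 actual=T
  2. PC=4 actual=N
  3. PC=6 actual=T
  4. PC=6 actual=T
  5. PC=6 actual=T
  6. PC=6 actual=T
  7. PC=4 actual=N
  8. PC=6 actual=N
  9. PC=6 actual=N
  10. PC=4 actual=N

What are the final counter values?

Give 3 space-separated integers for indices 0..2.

Ev 1: PC=6 idx=0 pred=T actual=T -> ctr[0]=3
Ev 2: PC=4 idx=1 pred=T actual=N -> ctr[1]=1
Ev 3: PC=6 idx=0 pred=T actual=T -> ctr[0]=3
Ev 4: PC=6 idx=0 pred=T actual=T -> ctr[0]=3
Ev 5: PC=6 idx=0 pred=T actual=T -> ctr[0]=3
Ev 6: PC=6 idx=0 pred=T actual=T -> ctr[0]=3
Ev 7: PC=4 idx=1 pred=N actual=N -> ctr[1]=0
Ev 8: PC=6 idx=0 pred=T actual=N -> ctr[0]=2
Ev 9: PC=6 idx=0 pred=T actual=N -> ctr[0]=1
Ev 10: PC=4 idx=1 pred=N actual=N -> ctr[1]=0

Answer: 1 0 2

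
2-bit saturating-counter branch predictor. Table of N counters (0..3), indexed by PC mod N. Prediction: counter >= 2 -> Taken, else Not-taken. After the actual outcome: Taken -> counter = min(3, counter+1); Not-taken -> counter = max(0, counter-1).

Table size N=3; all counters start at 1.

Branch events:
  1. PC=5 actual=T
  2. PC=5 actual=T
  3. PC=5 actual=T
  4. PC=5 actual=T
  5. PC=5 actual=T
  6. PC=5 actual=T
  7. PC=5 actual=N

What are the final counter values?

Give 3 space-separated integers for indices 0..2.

Ev 1: PC=5 idx=2 pred=N actual=T -> ctr[2]=2
Ev 2: PC=5 idx=2 pred=T actual=T -> ctr[2]=3
Ev 3: PC=5 idx=2 pred=T actual=T -> ctr[2]=3
Ev 4: PC=5 idx=2 pred=T actual=T -> ctr[2]=3
Ev 5: PC=5 idx=2 pred=T actual=T -> ctr[2]=3
Ev 6: PC=5 idx=2 pred=T actual=T -> ctr[2]=3
Ev 7: PC=5 idx=2 pred=T actual=N -> ctr[2]=2

Answer: 1 1 2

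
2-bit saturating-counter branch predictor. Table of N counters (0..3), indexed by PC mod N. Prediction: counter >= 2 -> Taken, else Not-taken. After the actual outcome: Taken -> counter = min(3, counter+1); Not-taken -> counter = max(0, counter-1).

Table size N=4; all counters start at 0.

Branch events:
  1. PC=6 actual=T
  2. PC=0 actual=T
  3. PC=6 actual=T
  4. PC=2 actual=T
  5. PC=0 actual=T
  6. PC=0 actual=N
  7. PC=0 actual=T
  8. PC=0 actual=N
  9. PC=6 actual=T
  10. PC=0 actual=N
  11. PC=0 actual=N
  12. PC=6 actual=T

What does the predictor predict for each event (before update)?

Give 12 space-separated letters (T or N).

Answer: N N N T N T N T T N N T

Derivation:
Ev 1: PC=6 idx=2 pred=N actual=T -> ctr[2]=1
Ev 2: PC=0 idx=0 pred=N actual=T -> ctr[0]=1
Ev 3: PC=6 idx=2 pred=N actual=T -> ctr[2]=2
Ev 4: PC=2 idx=2 pred=T actual=T -> ctr[2]=3
Ev 5: PC=0 idx=0 pred=N actual=T -> ctr[0]=2
Ev 6: PC=0 idx=0 pred=T actual=N -> ctr[0]=1
Ev 7: PC=0 idx=0 pred=N actual=T -> ctr[0]=2
Ev 8: PC=0 idx=0 pred=T actual=N -> ctr[0]=1
Ev 9: PC=6 idx=2 pred=T actual=T -> ctr[2]=3
Ev 10: PC=0 idx=0 pred=N actual=N -> ctr[0]=0
Ev 11: PC=0 idx=0 pred=N actual=N -> ctr[0]=0
Ev 12: PC=6 idx=2 pred=T actual=T -> ctr[2]=3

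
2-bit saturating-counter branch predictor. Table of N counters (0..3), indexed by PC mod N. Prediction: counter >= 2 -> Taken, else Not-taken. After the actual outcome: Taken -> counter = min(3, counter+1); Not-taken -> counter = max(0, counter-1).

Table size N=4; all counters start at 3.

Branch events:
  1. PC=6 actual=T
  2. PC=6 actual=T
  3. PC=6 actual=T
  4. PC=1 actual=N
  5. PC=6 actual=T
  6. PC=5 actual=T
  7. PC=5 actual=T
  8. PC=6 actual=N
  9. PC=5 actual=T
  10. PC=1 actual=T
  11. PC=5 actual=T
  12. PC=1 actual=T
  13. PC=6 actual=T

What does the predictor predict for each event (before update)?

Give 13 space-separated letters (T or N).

Answer: T T T T T T T T T T T T T

Derivation:
Ev 1: PC=6 idx=2 pred=T actual=T -> ctr[2]=3
Ev 2: PC=6 idx=2 pred=T actual=T -> ctr[2]=3
Ev 3: PC=6 idx=2 pred=T actual=T -> ctr[2]=3
Ev 4: PC=1 idx=1 pred=T actual=N -> ctr[1]=2
Ev 5: PC=6 idx=2 pred=T actual=T -> ctr[2]=3
Ev 6: PC=5 idx=1 pred=T actual=T -> ctr[1]=3
Ev 7: PC=5 idx=1 pred=T actual=T -> ctr[1]=3
Ev 8: PC=6 idx=2 pred=T actual=N -> ctr[2]=2
Ev 9: PC=5 idx=1 pred=T actual=T -> ctr[1]=3
Ev 10: PC=1 idx=1 pred=T actual=T -> ctr[1]=3
Ev 11: PC=5 idx=1 pred=T actual=T -> ctr[1]=3
Ev 12: PC=1 idx=1 pred=T actual=T -> ctr[1]=3
Ev 13: PC=6 idx=2 pred=T actual=T -> ctr[2]=3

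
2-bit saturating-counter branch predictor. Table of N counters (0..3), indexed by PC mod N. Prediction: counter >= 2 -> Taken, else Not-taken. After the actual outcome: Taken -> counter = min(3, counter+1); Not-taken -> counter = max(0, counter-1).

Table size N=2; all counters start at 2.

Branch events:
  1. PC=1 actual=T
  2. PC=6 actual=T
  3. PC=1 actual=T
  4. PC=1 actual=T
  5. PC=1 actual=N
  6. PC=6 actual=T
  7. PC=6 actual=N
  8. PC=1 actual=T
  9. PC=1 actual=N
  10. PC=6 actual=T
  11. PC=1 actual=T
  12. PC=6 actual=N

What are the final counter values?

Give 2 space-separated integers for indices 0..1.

Ev 1: PC=1 idx=1 pred=T actual=T -> ctr[1]=3
Ev 2: PC=6 idx=0 pred=T actual=T -> ctr[0]=3
Ev 3: PC=1 idx=1 pred=T actual=T -> ctr[1]=3
Ev 4: PC=1 idx=1 pred=T actual=T -> ctr[1]=3
Ev 5: PC=1 idx=1 pred=T actual=N -> ctr[1]=2
Ev 6: PC=6 idx=0 pred=T actual=T -> ctr[0]=3
Ev 7: PC=6 idx=0 pred=T actual=N -> ctr[0]=2
Ev 8: PC=1 idx=1 pred=T actual=T -> ctr[1]=3
Ev 9: PC=1 idx=1 pred=T actual=N -> ctr[1]=2
Ev 10: PC=6 idx=0 pred=T actual=T -> ctr[0]=3
Ev 11: PC=1 idx=1 pred=T actual=T -> ctr[1]=3
Ev 12: PC=6 idx=0 pred=T actual=N -> ctr[0]=2

Answer: 2 3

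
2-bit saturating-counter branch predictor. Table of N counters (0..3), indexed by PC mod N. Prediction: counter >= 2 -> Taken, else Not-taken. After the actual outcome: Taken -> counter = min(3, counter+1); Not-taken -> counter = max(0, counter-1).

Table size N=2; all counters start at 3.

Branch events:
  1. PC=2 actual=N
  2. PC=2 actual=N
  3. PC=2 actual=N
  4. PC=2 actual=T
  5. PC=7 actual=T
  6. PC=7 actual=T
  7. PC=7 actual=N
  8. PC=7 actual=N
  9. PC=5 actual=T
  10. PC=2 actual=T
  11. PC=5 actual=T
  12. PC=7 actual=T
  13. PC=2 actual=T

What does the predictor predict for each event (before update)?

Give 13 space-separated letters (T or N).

Ev 1: PC=2 idx=0 pred=T actual=N -> ctr[0]=2
Ev 2: PC=2 idx=0 pred=T actual=N -> ctr[0]=1
Ev 3: PC=2 idx=0 pred=N actual=N -> ctr[0]=0
Ev 4: PC=2 idx=0 pred=N actual=T -> ctr[0]=1
Ev 5: PC=7 idx=1 pred=T actual=T -> ctr[1]=3
Ev 6: PC=7 idx=1 pred=T actual=T -> ctr[1]=3
Ev 7: PC=7 idx=1 pred=T actual=N -> ctr[1]=2
Ev 8: PC=7 idx=1 pred=T actual=N -> ctr[1]=1
Ev 9: PC=5 idx=1 pred=N actual=T -> ctr[1]=2
Ev 10: PC=2 idx=0 pred=N actual=T -> ctr[0]=2
Ev 11: PC=5 idx=1 pred=T actual=T -> ctr[1]=3
Ev 12: PC=7 idx=1 pred=T actual=T -> ctr[1]=3
Ev 13: PC=2 idx=0 pred=T actual=T -> ctr[0]=3

Answer: T T N N T T T T N N T T T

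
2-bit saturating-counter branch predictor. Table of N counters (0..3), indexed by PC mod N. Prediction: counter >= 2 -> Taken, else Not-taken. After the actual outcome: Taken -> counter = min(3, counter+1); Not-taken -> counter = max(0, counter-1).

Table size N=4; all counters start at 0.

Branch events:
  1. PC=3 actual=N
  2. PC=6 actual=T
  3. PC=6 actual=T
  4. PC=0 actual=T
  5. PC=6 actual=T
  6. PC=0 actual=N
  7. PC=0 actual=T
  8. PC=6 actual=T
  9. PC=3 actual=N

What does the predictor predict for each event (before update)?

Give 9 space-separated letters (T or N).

Ev 1: PC=3 idx=3 pred=N actual=N -> ctr[3]=0
Ev 2: PC=6 idx=2 pred=N actual=T -> ctr[2]=1
Ev 3: PC=6 idx=2 pred=N actual=T -> ctr[2]=2
Ev 4: PC=0 idx=0 pred=N actual=T -> ctr[0]=1
Ev 5: PC=6 idx=2 pred=T actual=T -> ctr[2]=3
Ev 6: PC=0 idx=0 pred=N actual=N -> ctr[0]=0
Ev 7: PC=0 idx=0 pred=N actual=T -> ctr[0]=1
Ev 8: PC=6 idx=2 pred=T actual=T -> ctr[2]=3
Ev 9: PC=3 idx=3 pred=N actual=N -> ctr[3]=0

Answer: N N N N T N N T N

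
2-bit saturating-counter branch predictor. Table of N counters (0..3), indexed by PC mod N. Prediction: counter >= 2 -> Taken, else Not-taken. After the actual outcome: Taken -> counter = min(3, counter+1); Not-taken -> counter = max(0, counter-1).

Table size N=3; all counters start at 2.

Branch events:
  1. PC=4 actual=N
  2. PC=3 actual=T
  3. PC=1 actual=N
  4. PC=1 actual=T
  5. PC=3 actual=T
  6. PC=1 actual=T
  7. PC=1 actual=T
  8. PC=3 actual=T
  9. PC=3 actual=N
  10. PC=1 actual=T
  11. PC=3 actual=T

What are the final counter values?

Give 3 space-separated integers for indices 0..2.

Ev 1: PC=4 idx=1 pred=T actual=N -> ctr[1]=1
Ev 2: PC=3 idx=0 pred=T actual=T -> ctr[0]=3
Ev 3: PC=1 idx=1 pred=N actual=N -> ctr[1]=0
Ev 4: PC=1 idx=1 pred=N actual=T -> ctr[1]=1
Ev 5: PC=3 idx=0 pred=T actual=T -> ctr[0]=3
Ev 6: PC=1 idx=1 pred=N actual=T -> ctr[1]=2
Ev 7: PC=1 idx=1 pred=T actual=T -> ctr[1]=3
Ev 8: PC=3 idx=0 pred=T actual=T -> ctr[0]=3
Ev 9: PC=3 idx=0 pred=T actual=N -> ctr[0]=2
Ev 10: PC=1 idx=1 pred=T actual=T -> ctr[1]=3
Ev 11: PC=3 idx=0 pred=T actual=T -> ctr[0]=3

Answer: 3 3 2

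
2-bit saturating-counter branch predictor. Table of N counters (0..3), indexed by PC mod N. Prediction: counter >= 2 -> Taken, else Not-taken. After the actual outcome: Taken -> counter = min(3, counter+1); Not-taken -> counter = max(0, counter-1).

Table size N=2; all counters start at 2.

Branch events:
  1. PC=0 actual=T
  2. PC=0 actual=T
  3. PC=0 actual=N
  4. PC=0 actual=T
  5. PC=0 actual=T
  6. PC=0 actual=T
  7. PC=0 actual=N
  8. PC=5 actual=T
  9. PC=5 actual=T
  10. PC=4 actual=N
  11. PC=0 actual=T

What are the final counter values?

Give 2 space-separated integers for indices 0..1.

Ev 1: PC=0 idx=0 pred=T actual=T -> ctr[0]=3
Ev 2: PC=0 idx=0 pred=T actual=T -> ctr[0]=3
Ev 3: PC=0 idx=0 pred=T actual=N -> ctr[0]=2
Ev 4: PC=0 idx=0 pred=T actual=T -> ctr[0]=3
Ev 5: PC=0 idx=0 pred=T actual=T -> ctr[0]=3
Ev 6: PC=0 idx=0 pred=T actual=T -> ctr[0]=3
Ev 7: PC=0 idx=0 pred=T actual=N -> ctr[0]=2
Ev 8: PC=5 idx=1 pred=T actual=T -> ctr[1]=3
Ev 9: PC=5 idx=1 pred=T actual=T -> ctr[1]=3
Ev 10: PC=4 idx=0 pred=T actual=N -> ctr[0]=1
Ev 11: PC=0 idx=0 pred=N actual=T -> ctr[0]=2

Answer: 2 3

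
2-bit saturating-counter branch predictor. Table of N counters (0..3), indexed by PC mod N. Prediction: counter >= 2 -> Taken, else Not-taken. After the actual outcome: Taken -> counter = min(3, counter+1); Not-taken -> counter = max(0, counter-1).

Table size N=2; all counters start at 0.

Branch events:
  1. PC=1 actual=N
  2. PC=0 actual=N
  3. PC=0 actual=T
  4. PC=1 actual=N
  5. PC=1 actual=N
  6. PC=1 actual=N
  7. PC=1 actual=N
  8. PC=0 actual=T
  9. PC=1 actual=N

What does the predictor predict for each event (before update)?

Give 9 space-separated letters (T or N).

Answer: N N N N N N N N N

Derivation:
Ev 1: PC=1 idx=1 pred=N actual=N -> ctr[1]=0
Ev 2: PC=0 idx=0 pred=N actual=N -> ctr[0]=0
Ev 3: PC=0 idx=0 pred=N actual=T -> ctr[0]=1
Ev 4: PC=1 idx=1 pred=N actual=N -> ctr[1]=0
Ev 5: PC=1 idx=1 pred=N actual=N -> ctr[1]=0
Ev 6: PC=1 idx=1 pred=N actual=N -> ctr[1]=0
Ev 7: PC=1 idx=1 pred=N actual=N -> ctr[1]=0
Ev 8: PC=0 idx=0 pred=N actual=T -> ctr[0]=2
Ev 9: PC=1 idx=1 pred=N actual=N -> ctr[1]=0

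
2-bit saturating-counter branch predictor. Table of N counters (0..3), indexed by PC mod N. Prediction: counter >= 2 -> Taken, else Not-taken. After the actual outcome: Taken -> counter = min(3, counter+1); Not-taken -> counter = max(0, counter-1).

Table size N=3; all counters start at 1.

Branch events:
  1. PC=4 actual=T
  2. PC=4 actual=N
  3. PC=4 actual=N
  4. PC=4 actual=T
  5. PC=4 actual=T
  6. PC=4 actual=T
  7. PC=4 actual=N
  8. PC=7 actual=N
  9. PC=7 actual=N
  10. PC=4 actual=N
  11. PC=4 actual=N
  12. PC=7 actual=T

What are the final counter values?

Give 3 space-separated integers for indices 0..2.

Answer: 1 1 1

Derivation:
Ev 1: PC=4 idx=1 pred=N actual=T -> ctr[1]=2
Ev 2: PC=4 idx=1 pred=T actual=N -> ctr[1]=1
Ev 3: PC=4 idx=1 pred=N actual=N -> ctr[1]=0
Ev 4: PC=4 idx=1 pred=N actual=T -> ctr[1]=1
Ev 5: PC=4 idx=1 pred=N actual=T -> ctr[1]=2
Ev 6: PC=4 idx=1 pred=T actual=T -> ctr[1]=3
Ev 7: PC=4 idx=1 pred=T actual=N -> ctr[1]=2
Ev 8: PC=7 idx=1 pred=T actual=N -> ctr[1]=1
Ev 9: PC=7 idx=1 pred=N actual=N -> ctr[1]=0
Ev 10: PC=4 idx=1 pred=N actual=N -> ctr[1]=0
Ev 11: PC=4 idx=1 pred=N actual=N -> ctr[1]=0
Ev 12: PC=7 idx=1 pred=N actual=T -> ctr[1]=1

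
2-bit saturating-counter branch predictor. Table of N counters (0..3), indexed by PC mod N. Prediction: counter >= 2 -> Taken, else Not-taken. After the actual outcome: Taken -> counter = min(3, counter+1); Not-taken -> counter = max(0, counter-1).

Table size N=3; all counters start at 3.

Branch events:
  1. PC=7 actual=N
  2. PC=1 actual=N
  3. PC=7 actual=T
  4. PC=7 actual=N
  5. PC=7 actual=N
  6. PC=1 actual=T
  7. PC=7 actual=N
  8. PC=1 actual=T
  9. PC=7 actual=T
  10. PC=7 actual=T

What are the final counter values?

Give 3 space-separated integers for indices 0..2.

Answer: 3 3 3

Derivation:
Ev 1: PC=7 idx=1 pred=T actual=N -> ctr[1]=2
Ev 2: PC=1 idx=1 pred=T actual=N -> ctr[1]=1
Ev 3: PC=7 idx=1 pred=N actual=T -> ctr[1]=2
Ev 4: PC=7 idx=1 pred=T actual=N -> ctr[1]=1
Ev 5: PC=7 idx=1 pred=N actual=N -> ctr[1]=0
Ev 6: PC=1 idx=1 pred=N actual=T -> ctr[1]=1
Ev 7: PC=7 idx=1 pred=N actual=N -> ctr[1]=0
Ev 8: PC=1 idx=1 pred=N actual=T -> ctr[1]=1
Ev 9: PC=7 idx=1 pred=N actual=T -> ctr[1]=2
Ev 10: PC=7 idx=1 pred=T actual=T -> ctr[1]=3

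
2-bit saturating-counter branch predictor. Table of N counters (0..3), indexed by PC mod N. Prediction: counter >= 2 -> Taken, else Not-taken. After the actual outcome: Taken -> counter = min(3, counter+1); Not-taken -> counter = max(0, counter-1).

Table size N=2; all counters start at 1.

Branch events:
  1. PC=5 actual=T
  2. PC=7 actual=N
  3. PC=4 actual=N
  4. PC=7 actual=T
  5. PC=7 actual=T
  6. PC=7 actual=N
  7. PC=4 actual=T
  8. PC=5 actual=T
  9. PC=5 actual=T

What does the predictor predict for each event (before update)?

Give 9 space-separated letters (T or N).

Ev 1: PC=5 idx=1 pred=N actual=T -> ctr[1]=2
Ev 2: PC=7 idx=1 pred=T actual=N -> ctr[1]=1
Ev 3: PC=4 idx=0 pred=N actual=N -> ctr[0]=0
Ev 4: PC=7 idx=1 pred=N actual=T -> ctr[1]=2
Ev 5: PC=7 idx=1 pred=T actual=T -> ctr[1]=3
Ev 6: PC=7 idx=1 pred=T actual=N -> ctr[1]=2
Ev 7: PC=4 idx=0 pred=N actual=T -> ctr[0]=1
Ev 8: PC=5 idx=1 pred=T actual=T -> ctr[1]=3
Ev 9: PC=5 idx=1 pred=T actual=T -> ctr[1]=3

Answer: N T N N T T N T T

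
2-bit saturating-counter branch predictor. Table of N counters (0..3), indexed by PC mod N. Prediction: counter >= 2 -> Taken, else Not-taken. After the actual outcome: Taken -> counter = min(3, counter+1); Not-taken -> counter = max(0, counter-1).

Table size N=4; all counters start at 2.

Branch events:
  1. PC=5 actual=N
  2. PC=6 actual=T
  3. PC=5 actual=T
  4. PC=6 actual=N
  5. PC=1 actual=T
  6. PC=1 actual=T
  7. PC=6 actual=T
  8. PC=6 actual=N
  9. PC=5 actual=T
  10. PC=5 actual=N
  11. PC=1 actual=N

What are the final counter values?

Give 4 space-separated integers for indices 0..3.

Ev 1: PC=5 idx=1 pred=T actual=N -> ctr[1]=1
Ev 2: PC=6 idx=2 pred=T actual=T -> ctr[2]=3
Ev 3: PC=5 idx=1 pred=N actual=T -> ctr[1]=2
Ev 4: PC=6 idx=2 pred=T actual=N -> ctr[2]=2
Ev 5: PC=1 idx=1 pred=T actual=T -> ctr[1]=3
Ev 6: PC=1 idx=1 pred=T actual=T -> ctr[1]=3
Ev 7: PC=6 idx=2 pred=T actual=T -> ctr[2]=3
Ev 8: PC=6 idx=2 pred=T actual=N -> ctr[2]=2
Ev 9: PC=5 idx=1 pred=T actual=T -> ctr[1]=3
Ev 10: PC=5 idx=1 pred=T actual=N -> ctr[1]=2
Ev 11: PC=1 idx=1 pred=T actual=N -> ctr[1]=1

Answer: 2 1 2 2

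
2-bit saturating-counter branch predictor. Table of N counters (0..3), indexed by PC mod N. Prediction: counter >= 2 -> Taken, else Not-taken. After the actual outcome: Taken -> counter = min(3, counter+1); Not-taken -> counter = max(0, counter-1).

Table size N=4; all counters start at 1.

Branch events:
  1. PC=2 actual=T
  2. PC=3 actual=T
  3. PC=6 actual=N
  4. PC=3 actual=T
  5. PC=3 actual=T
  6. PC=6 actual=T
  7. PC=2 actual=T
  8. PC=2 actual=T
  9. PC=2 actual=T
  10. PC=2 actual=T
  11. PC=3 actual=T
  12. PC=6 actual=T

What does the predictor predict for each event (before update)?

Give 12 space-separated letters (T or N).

Ev 1: PC=2 idx=2 pred=N actual=T -> ctr[2]=2
Ev 2: PC=3 idx=3 pred=N actual=T -> ctr[3]=2
Ev 3: PC=6 idx=2 pred=T actual=N -> ctr[2]=1
Ev 4: PC=3 idx=3 pred=T actual=T -> ctr[3]=3
Ev 5: PC=3 idx=3 pred=T actual=T -> ctr[3]=3
Ev 6: PC=6 idx=2 pred=N actual=T -> ctr[2]=2
Ev 7: PC=2 idx=2 pred=T actual=T -> ctr[2]=3
Ev 8: PC=2 idx=2 pred=T actual=T -> ctr[2]=3
Ev 9: PC=2 idx=2 pred=T actual=T -> ctr[2]=3
Ev 10: PC=2 idx=2 pred=T actual=T -> ctr[2]=3
Ev 11: PC=3 idx=3 pred=T actual=T -> ctr[3]=3
Ev 12: PC=6 idx=2 pred=T actual=T -> ctr[2]=3

Answer: N N T T T N T T T T T T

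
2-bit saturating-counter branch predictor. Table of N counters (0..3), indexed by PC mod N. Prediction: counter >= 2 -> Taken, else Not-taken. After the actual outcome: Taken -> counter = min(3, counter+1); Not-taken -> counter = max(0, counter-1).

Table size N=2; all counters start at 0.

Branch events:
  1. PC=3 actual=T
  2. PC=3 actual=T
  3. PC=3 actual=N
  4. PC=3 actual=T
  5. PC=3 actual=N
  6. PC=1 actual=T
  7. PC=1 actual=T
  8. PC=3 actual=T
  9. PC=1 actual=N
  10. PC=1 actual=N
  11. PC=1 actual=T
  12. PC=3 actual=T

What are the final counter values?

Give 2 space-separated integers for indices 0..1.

Ev 1: PC=3 idx=1 pred=N actual=T -> ctr[1]=1
Ev 2: PC=3 idx=1 pred=N actual=T -> ctr[1]=2
Ev 3: PC=3 idx=1 pred=T actual=N -> ctr[1]=1
Ev 4: PC=3 idx=1 pred=N actual=T -> ctr[1]=2
Ev 5: PC=3 idx=1 pred=T actual=N -> ctr[1]=1
Ev 6: PC=1 idx=1 pred=N actual=T -> ctr[1]=2
Ev 7: PC=1 idx=1 pred=T actual=T -> ctr[1]=3
Ev 8: PC=3 idx=1 pred=T actual=T -> ctr[1]=3
Ev 9: PC=1 idx=1 pred=T actual=N -> ctr[1]=2
Ev 10: PC=1 idx=1 pred=T actual=N -> ctr[1]=1
Ev 11: PC=1 idx=1 pred=N actual=T -> ctr[1]=2
Ev 12: PC=3 idx=1 pred=T actual=T -> ctr[1]=3

Answer: 0 3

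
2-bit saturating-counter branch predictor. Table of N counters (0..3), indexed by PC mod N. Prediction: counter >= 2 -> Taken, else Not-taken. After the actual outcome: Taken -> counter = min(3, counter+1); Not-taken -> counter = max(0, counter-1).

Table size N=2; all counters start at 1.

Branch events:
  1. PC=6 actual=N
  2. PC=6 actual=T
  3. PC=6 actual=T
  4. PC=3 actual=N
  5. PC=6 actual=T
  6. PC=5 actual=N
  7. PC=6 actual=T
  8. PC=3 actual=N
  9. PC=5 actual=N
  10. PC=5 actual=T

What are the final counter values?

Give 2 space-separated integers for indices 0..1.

Answer: 3 1

Derivation:
Ev 1: PC=6 idx=0 pred=N actual=N -> ctr[0]=0
Ev 2: PC=6 idx=0 pred=N actual=T -> ctr[0]=1
Ev 3: PC=6 idx=0 pred=N actual=T -> ctr[0]=2
Ev 4: PC=3 idx=1 pred=N actual=N -> ctr[1]=0
Ev 5: PC=6 idx=0 pred=T actual=T -> ctr[0]=3
Ev 6: PC=5 idx=1 pred=N actual=N -> ctr[1]=0
Ev 7: PC=6 idx=0 pred=T actual=T -> ctr[0]=3
Ev 8: PC=3 idx=1 pred=N actual=N -> ctr[1]=0
Ev 9: PC=5 idx=1 pred=N actual=N -> ctr[1]=0
Ev 10: PC=5 idx=1 pred=N actual=T -> ctr[1]=1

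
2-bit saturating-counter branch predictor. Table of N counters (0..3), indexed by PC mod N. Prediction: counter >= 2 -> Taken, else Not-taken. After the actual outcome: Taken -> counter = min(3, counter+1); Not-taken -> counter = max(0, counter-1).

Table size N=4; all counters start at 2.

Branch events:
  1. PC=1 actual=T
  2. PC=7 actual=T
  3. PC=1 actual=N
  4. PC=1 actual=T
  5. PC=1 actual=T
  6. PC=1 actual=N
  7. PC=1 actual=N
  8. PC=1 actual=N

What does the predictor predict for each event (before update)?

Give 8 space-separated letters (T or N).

Ev 1: PC=1 idx=1 pred=T actual=T -> ctr[1]=3
Ev 2: PC=7 idx=3 pred=T actual=T -> ctr[3]=3
Ev 3: PC=1 idx=1 pred=T actual=N -> ctr[1]=2
Ev 4: PC=1 idx=1 pred=T actual=T -> ctr[1]=3
Ev 5: PC=1 idx=1 pred=T actual=T -> ctr[1]=3
Ev 6: PC=1 idx=1 pred=T actual=N -> ctr[1]=2
Ev 7: PC=1 idx=1 pred=T actual=N -> ctr[1]=1
Ev 8: PC=1 idx=1 pred=N actual=N -> ctr[1]=0

Answer: T T T T T T T N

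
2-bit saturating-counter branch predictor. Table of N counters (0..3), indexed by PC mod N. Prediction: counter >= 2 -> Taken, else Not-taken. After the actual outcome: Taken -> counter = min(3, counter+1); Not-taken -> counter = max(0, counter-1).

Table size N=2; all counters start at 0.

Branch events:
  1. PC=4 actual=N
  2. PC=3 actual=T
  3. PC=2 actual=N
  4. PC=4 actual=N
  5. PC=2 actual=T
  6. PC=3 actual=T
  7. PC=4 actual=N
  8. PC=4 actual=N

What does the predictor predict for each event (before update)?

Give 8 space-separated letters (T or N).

Ev 1: PC=4 idx=0 pred=N actual=N -> ctr[0]=0
Ev 2: PC=3 idx=1 pred=N actual=T -> ctr[1]=1
Ev 3: PC=2 idx=0 pred=N actual=N -> ctr[0]=0
Ev 4: PC=4 idx=0 pred=N actual=N -> ctr[0]=0
Ev 5: PC=2 idx=0 pred=N actual=T -> ctr[0]=1
Ev 6: PC=3 idx=1 pred=N actual=T -> ctr[1]=2
Ev 7: PC=4 idx=0 pred=N actual=N -> ctr[0]=0
Ev 8: PC=4 idx=0 pred=N actual=N -> ctr[0]=0

Answer: N N N N N N N N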